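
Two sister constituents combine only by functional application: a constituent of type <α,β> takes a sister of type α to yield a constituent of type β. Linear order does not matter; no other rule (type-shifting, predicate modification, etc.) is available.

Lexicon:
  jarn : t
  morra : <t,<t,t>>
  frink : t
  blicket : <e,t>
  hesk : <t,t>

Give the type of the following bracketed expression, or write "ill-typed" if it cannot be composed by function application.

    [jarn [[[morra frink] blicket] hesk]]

ill-typed

[morra frink] — morra of type <t,<t,t>> combines with frink of type t: type <t,t>.
[[morra frink] blicket]: <t,t> and <e,t> cannot combine by function application — type clash.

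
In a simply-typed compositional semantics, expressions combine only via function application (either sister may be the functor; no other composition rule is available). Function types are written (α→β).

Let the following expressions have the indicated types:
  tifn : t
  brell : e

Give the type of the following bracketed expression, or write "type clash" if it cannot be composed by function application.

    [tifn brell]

type clash

[tifn brell]: t and e cannot combine by function application — type clash.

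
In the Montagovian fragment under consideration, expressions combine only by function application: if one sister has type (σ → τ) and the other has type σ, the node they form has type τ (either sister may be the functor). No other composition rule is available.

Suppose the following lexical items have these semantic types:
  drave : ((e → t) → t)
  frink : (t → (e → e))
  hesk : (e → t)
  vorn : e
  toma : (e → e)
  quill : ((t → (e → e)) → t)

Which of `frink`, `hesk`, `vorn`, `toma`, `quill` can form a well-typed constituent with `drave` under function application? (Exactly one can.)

hesk

frink : (t → (e → e)) — does not combine with drave.
hesk — combines: drave : ((e → t) → t) takes hesk : (e → t) as argument, giving t.
vorn : e — does not combine with drave.
toma : (e → e) — does not combine with drave.
quill : ((t → (e → e)) → t) — does not combine with drave.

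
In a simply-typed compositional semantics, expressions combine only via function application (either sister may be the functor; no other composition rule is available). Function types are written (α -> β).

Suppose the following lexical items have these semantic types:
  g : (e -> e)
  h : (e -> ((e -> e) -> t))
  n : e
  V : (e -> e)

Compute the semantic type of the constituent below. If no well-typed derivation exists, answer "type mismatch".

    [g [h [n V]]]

t

[n V]: (e -> e) applied to e yields e.
[h [n V]]: (e -> ((e -> e) -> t)) applied to e yields ((e -> e) -> t).
[g [h [n V]]]: ((e -> e) -> t) applied to (e -> e) yields t.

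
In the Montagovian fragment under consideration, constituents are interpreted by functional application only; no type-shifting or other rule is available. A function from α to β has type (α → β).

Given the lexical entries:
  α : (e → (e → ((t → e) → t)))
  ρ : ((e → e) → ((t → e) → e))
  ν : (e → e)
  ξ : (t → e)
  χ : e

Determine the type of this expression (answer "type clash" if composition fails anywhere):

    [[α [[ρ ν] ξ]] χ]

[ρ ν]: ((e → e) → ((t → e) → e)) applied to (e → e) yields ((t → e) → e).
[[ρ ν] ξ]: ((t → e) → e) applied to (t → e) yields e.
[α [[ρ ν] ξ]]: (e → (e → ((t → e) → t))) applied to e yields (e → ((t → e) → t)).
[[α [[ρ ν] ξ]] χ]: (e → ((t → e) → t)) applied to e yields ((t → e) → t).

((t → e) → t)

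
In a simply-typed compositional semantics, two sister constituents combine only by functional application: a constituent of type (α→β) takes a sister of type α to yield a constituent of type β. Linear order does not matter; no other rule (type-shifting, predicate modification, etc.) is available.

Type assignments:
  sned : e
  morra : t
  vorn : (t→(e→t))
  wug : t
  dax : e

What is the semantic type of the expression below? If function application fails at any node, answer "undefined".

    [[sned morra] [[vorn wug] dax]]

[sned morra]: e with t — neither is a function whose domain matches the other; composition fails here.

undefined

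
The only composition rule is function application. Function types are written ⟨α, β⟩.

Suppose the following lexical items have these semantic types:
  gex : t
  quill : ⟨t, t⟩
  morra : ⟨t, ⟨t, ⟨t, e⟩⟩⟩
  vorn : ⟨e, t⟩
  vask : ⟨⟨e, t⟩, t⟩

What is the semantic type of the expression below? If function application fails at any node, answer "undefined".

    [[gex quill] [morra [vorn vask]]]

⟨t, e⟩

[gex quill] — quill of type ⟨t, t⟩ combines with gex of type t: type t.
[vorn vask] — vask of type ⟨⟨e, t⟩, t⟩ combines with vorn of type ⟨e, t⟩: type t.
[morra [vorn vask]] — morra of type ⟨t, ⟨t, ⟨t, e⟩⟩⟩ combines with [vorn vask] of type t: type ⟨t, ⟨t, e⟩⟩.
[[gex quill] [morra [vorn vask]]] — [morra [vorn vask]] of type ⟨t, ⟨t, e⟩⟩ combines with [gex quill] of type t: type ⟨t, e⟩.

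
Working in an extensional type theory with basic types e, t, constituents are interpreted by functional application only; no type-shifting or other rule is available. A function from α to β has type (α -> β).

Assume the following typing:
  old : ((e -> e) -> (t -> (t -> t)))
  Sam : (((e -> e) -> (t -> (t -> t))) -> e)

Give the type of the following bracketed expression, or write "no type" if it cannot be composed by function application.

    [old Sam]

e

At [old Sam], Sam : (((e -> e) -> (t -> (t -> t))) -> e) takes old : ((e -> e) -> (t -> (t -> t))), giving e.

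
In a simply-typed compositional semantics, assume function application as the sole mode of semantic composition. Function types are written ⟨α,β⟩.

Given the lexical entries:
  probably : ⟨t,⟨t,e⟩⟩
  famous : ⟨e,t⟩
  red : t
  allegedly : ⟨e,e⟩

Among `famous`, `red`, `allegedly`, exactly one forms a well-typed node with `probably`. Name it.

famous : ⟨e,t⟩ — probably needs t; famous needs e; neither fits.
red — combines: probably : ⟨t,⟨t,e⟩⟩ takes red : t as argument, giving ⟨t,e⟩.
allegedly : ⟨e,e⟩ — probably needs t; allegedly needs e; neither fits.

red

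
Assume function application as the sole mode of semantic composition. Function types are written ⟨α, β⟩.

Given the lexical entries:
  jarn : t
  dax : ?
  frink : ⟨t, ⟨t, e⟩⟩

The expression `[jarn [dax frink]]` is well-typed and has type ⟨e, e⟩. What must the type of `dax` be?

⟨⟨t, ⟨t, e⟩⟩, ⟨t, ⟨e, e⟩⟩⟩

[jarn [dax frink]] must have type ⟨e, e⟩. The sister jarn has type t; that is not a function onto ⟨e, e⟩, so [dax frink] must be the functor, of type ⟨t, ⟨e, e⟩⟩.
[dax frink] must have type ⟨t, ⟨e, e⟩⟩. The sister frink has type ⟨t, ⟨t, e⟩⟩; that is not a function onto ⟨t, ⟨e, e⟩⟩, so dax must be the functor, of type ⟨⟨t, ⟨t, e⟩⟩, ⟨t, ⟨e, e⟩⟩⟩.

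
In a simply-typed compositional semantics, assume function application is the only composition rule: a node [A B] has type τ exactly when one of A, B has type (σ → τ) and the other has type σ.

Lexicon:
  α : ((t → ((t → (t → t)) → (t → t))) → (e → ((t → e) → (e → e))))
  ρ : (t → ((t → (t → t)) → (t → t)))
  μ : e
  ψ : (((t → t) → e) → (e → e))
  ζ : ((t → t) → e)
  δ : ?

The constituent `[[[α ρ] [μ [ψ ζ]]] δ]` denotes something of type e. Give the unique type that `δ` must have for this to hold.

(((t → e) → (e → e)) → e)

[[[α ρ] [μ [ψ ζ]]] δ] is required to be e. [[α ρ] [μ [ψ ζ]]] : ((t → e) → (e → e)) cannot yield e as functor, so δ : (((t → e) → (e → e)) → e).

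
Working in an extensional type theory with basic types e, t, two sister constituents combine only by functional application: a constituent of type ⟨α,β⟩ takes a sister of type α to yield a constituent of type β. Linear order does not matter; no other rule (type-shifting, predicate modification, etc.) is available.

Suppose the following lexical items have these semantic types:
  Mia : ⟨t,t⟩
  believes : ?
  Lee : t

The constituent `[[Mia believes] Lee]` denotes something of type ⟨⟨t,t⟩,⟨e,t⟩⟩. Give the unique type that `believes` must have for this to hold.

⟨⟨t,t⟩,⟨t,⟨⟨t,t⟩,⟨e,t⟩⟩⟩⟩

At [[Mia believes] Lee] (required: ⟨⟨t,t⟩,⟨e,t⟩⟩): Lee is t, which is not a function with range ⟨⟨t,t⟩,⟨e,t⟩⟩; hence [Mia believes] is the functor — type ⟨t,⟨⟨t,t⟩,⟨e,t⟩⟩⟩.
At [Mia believes] (required: ⟨t,⟨⟨t,t⟩,⟨e,t⟩⟩⟩): Mia is ⟨t,t⟩, which is not a function with range ⟨t,⟨⟨t,t⟩,⟨e,t⟩⟩⟩; hence believes is the functor — type ⟨⟨t,t⟩,⟨t,⟨⟨t,t⟩,⟨e,t⟩⟩⟩⟩.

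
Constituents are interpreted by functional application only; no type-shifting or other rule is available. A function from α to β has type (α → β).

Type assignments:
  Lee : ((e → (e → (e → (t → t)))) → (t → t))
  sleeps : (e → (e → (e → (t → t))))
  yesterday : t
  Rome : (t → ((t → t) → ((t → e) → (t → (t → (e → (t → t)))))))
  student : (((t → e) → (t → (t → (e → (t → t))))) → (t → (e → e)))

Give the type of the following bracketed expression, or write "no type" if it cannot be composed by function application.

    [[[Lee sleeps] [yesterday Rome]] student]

[Lee sleeps] — Lee of type ((e → (e → (e → (t → t)))) → (t → t)) combines with sleeps of type (e → (e → (e → (t → t)))): type (t → t).
[yesterday Rome] — Rome of type (t → ((t → t) → ((t → e) → (t → (t → (e → (t → t))))))) combines with yesterday of type t: type ((t → t) → ((t → e) → (t → (t → (e → (t → t)))))).
[[Lee sleeps] [yesterday Rome]] — [yesterday Rome] of type ((t → t) → ((t → e) → (t → (t → (e → (t → t)))))) combines with [Lee sleeps] of type (t → t): type ((t → e) → (t → (t → (e → (t → t))))).
[[[Lee sleeps] [yesterday Rome]] student] — student of type (((t → e) → (t → (t → (e → (t → t))))) → (t → (e → e))) combines with [[Lee sleeps] [yesterday Rome]] of type ((t → e) → (t → (t → (e → (t → t))))): type (t → (e → e)).

(t → (e → e))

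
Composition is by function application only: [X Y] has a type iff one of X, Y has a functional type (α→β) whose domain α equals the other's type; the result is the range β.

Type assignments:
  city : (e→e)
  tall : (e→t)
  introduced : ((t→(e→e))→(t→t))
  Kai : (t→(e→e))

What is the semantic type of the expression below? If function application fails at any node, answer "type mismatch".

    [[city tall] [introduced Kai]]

type mismatch

[city tall]: (e→e) with (e→t) — neither is a function whose domain matches the other; composition fails here.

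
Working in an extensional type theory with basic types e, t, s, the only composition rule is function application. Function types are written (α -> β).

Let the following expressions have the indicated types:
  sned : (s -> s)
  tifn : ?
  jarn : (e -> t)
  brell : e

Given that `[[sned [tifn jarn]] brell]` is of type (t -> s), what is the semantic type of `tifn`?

((e -> t) -> ((s -> s) -> (e -> (t -> s))))

[[sned [tifn jarn]] brell] is required to be (t -> s). brell : e cannot yield (t -> s) as functor, so [sned [tifn jarn]] : (e -> (t -> s)).
[sned [tifn jarn]] is required to be (e -> (t -> s)). sned : (s -> s) cannot yield (e -> (t -> s)) as functor, so [tifn jarn] : ((s -> s) -> (e -> (t -> s))).
[tifn jarn] is required to be ((s -> s) -> (e -> (t -> s))). jarn : (e -> t) cannot yield ((s -> s) -> (e -> (t -> s))) as functor, so tifn : ((e -> t) -> ((s -> s) -> (e -> (t -> s)))).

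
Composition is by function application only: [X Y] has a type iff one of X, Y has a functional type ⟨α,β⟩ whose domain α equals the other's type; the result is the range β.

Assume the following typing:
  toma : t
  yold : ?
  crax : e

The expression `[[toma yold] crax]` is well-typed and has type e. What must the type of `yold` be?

⟨t,⟨e,e⟩⟩

[[toma yold] crax] must have type e. The sister crax has type e; that is not a function onto e, so [toma yold] must be the functor, of type ⟨e,e⟩.
[toma yold] must have type ⟨e,e⟩. The sister toma has type t; that is not a function onto ⟨e,e⟩, so yold must be the functor, of type ⟨t,⟨e,e⟩⟩.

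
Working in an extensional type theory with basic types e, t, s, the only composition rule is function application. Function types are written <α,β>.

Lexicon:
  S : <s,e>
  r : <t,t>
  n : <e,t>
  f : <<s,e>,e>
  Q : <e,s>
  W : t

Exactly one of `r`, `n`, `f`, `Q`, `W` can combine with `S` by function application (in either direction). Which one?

r : <t,t> — S needs s; r needs t; neither fits.
n : <e,t> — S needs s; n needs e; neither fits.
f — combines: f : <<s,e>,e> takes S : <s,e> as argument, giving e.
Q : <e,s> — S needs s; Q needs e; neither fits.
W : t — S needs s; W needs nothing (atomic); neither fits.

f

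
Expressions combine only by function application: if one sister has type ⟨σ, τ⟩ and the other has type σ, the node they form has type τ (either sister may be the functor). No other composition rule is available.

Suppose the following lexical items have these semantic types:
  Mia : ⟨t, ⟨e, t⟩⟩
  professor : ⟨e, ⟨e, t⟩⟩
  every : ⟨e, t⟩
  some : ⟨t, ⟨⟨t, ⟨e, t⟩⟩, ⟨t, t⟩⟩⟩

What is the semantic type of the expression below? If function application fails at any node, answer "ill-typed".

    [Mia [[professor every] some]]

ill-typed

At [professor every]: neither ⟨e, ⟨e, t⟩⟩ nor ⟨e, t⟩ can take the other as argument; the node is ill-typed.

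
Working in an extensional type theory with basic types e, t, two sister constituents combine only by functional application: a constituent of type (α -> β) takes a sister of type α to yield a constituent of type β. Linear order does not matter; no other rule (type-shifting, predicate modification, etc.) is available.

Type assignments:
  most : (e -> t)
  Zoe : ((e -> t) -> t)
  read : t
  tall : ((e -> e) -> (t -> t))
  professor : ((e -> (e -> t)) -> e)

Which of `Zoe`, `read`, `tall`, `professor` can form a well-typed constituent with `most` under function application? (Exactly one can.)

Zoe

Zoe — combines: Zoe : ((e -> t) -> t) takes most : (e -> t) as argument, giving t.
read : t — neither side's domain matches the other.
tall : ((e -> e) -> (t -> t)) — neither side's domain matches the other.
professor : ((e -> (e -> t)) -> e) — neither side's domain matches the other.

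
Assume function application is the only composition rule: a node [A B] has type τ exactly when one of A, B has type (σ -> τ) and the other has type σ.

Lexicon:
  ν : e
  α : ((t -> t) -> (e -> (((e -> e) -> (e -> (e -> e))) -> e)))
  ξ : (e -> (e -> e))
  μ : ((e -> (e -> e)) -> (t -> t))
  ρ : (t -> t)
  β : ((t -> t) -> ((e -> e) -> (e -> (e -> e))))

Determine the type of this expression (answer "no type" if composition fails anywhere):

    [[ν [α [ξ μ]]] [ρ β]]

[ξ μ] — μ of type ((e -> (e -> e)) -> (t -> t)) combines with ξ of type (e -> (e -> e)): type (t -> t).
[α [ξ μ]] — α of type ((t -> t) -> (e -> (((e -> e) -> (e -> (e -> e))) -> e))) combines with [ξ μ] of type (t -> t): type (e -> (((e -> e) -> (e -> (e -> e))) -> e)).
[ν [α [ξ μ]]] — [α [ξ μ]] of type (e -> (((e -> e) -> (e -> (e -> e))) -> e)) combines with ν of type e: type (((e -> e) -> (e -> (e -> e))) -> e).
[ρ β] — β of type ((t -> t) -> ((e -> e) -> (e -> (e -> e)))) combines with ρ of type (t -> t): type ((e -> e) -> (e -> (e -> e))).
[[ν [α [ξ μ]]] [ρ β]] — [ν [α [ξ μ]]] of type (((e -> e) -> (e -> (e -> e))) -> e) combines with [ρ β] of type ((e -> e) -> (e -> (e -> e))): type e.

e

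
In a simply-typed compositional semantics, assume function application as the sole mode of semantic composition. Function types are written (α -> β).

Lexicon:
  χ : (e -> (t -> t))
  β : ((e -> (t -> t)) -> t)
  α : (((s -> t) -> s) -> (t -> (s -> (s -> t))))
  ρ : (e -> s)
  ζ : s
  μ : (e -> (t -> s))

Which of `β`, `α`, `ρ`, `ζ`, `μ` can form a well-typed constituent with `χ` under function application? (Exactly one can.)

β — combines: β : ((e -> (t -> t)) -> t) takes χ : (e -> (t -> t)) as argument, giving t.
α : (((s -> t) -> s) -> (t -> (s -> (s -> t)))) — χ needs e; α needs ((s -> t) -> s); neither fits.
ρ : (e -> s) — χ needs e; ρ needs e; neither fits.
ζ : s — χ needs e; ζ needs nothing (atomic); neither fits.
μ : (e -> (t -> s)) — χ needs e; μ needs e; neither fits.

β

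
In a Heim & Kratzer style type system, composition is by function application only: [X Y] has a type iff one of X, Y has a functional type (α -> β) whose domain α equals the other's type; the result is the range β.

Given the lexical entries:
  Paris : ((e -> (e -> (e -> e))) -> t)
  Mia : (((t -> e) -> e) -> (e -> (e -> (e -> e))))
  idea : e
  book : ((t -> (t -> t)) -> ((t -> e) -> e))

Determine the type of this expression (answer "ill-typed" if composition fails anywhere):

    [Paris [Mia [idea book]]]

ill-typed

[idea book]: e with ((t -> (t -> t)) -> ((t -> e) -> e)) — neither is a function whose domain matches the other; composition fails here.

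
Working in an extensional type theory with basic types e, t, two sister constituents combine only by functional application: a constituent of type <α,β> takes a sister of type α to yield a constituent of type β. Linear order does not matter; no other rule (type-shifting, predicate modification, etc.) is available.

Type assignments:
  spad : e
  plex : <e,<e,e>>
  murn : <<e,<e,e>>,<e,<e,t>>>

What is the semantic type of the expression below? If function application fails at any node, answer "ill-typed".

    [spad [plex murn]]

[plex murn]: murn is <<e,<e,e>>,<e,<e,t>>>, plex is <e,<e,e>>; result <e,<e,t>>.
[spad [plex murn]]: [plex murn] is <e,<e,t>>, spad is e; result <e,t>.

<e,t>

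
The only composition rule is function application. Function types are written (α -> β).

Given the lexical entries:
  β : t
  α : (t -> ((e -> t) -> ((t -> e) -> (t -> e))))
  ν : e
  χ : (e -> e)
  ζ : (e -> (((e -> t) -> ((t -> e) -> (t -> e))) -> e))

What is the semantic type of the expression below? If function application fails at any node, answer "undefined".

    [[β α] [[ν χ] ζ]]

[β α]: functor α : (t -> ((e -> t) -> ((t -> e) -> (t -> e)))), argument β : t; result ((e -> t) -> ((t -> e) -> (t -> e))).
[ν χ]: functor χ : (e -> e), argument ν : e; result e.
[[ν χ] ζ]: functor ζ : (e -> (((e -> t) -> ((t -> e) -> (t -> e))) -> e)), argument [ν χ] : e; result (((e -> t) -> ((t -> e) -> (t -> e))) -> e).
[[β α] [[ν χ] ζ]]: functor [[ν χ] ζ] : (((e -> t) -> ((t -> e) -> (t -> e))) -> e), argument [β α] : ((e -> t) -> ((t -> e) -> (t -> e))); result e.

e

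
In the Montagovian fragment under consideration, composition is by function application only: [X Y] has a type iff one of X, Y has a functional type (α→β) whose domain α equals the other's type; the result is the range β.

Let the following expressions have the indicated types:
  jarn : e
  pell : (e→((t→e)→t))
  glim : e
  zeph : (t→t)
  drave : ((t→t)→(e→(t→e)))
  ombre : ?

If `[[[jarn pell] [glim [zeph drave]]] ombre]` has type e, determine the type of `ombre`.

[[[jarn pell] [glim [zeph drave]]] ombre] must have type e. The sister [[jarn pell] [glim [zeph drave]]] has type t; that is not a function onto e, so ombre must be the functor, of type (t→e).

(t→e)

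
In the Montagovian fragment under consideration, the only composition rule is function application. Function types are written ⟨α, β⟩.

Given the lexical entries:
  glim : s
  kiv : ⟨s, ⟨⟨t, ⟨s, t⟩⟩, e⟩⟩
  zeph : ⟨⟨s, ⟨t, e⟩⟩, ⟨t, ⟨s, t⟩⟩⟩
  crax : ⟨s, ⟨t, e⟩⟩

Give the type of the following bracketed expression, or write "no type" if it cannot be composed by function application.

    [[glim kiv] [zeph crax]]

[glim kiv]: ⟨s, ⟨⟨t, ⟨s, t⟩⟩, e⟩⟩ applied to s yields ⟨⟨t, ⟨s, t⟩⟩, e⟩.
[zeph crax]: ⟨⟨s, ⟨t, e⟩⟩, ⟨t, ⟨s, t⟩⟩⟩ applied to ⟨s, ⟨t, e⟩⟩ yields ⟨t, ⟨s, t⟩⟩.
[[glim kiv] [zeph crax]]: ⟨⟨t, ⟨s, t⟩⟩, e⟩ applied to ⟨t, ⟨s, t⟩⟩ yields e.

e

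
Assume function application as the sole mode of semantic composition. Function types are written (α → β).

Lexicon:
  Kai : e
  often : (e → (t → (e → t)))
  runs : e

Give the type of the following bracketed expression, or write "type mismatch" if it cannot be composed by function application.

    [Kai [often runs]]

[often runs]: often is (e → (t → (e → t))), runs is e; result (t → (e → t)).
[Kai [often runs]]: e with (t → (e → t)) — neither is a function whose domain matches the other; composition fails here.

type mismatch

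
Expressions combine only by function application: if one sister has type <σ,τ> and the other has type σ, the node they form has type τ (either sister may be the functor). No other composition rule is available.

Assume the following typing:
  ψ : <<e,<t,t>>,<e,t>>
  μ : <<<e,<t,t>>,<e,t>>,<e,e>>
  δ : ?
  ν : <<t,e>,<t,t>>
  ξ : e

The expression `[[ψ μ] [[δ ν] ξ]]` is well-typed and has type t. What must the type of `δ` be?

[[ψ μ] [[δ ν] ξ]] is required to be t. [ψ μ] : <e,e> cannot yield t as functor, so [[δ ν] ξ] : <<e,e>,t>.
[[δ ν] ξ] is required to be <<e,e>,t>. ξ : e cannot yield <<e,e>,t> as functor, so [δ ν] : <e,<<e,e>,t>>.
[δ ν] is required to be <e,<<e,e>,t>>. ν : <<t,e>,<t,t>> cannot yield <e,<<e,e>,t>> as functor, so δ : <<<t,e>,<t,t>>,<e,<<e,e>,t>>>.

<<<t,e>,<t,t>>,<e,<<e,e>,t>>>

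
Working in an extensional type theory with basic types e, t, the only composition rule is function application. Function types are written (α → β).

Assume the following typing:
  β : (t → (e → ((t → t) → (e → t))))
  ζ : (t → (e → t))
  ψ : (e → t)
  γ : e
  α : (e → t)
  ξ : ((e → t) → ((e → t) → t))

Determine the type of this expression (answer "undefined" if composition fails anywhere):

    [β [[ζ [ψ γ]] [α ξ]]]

(e → ((t → t) → (e → t)))

At [ψ γ], ψ : (e → t) takes γ : e, giving t.
At [ζ [ψ γ]], ζ : (t → (e → t)) takes [ψ γ] : t, giving (e → t).
At [α ξ], ξ : ((e → t) → ((e → t) → t)) takes α : (e → t), giving ((e → t) → t).
At [[ζ [ψ γ]] [α ξ]], [α ξ] : ((e → t) → t) takes [ζ [ψ γ]] : (e → t), giving t.
At [β [[ζ [ψ γ]] [α ξ]]], β : (t → (e → ((t → t) → (e → t)))) takes [[ζ [ψ γ]] [α ξ]] : t, giving (e → ((t → t) → (e → t))).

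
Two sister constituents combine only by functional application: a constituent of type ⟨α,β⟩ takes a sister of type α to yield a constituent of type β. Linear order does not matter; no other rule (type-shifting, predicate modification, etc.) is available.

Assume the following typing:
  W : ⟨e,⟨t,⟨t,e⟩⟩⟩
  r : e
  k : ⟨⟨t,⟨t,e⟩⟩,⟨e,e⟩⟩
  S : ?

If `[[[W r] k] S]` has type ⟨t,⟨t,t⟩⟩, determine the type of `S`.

For [[[W r] k] S] to have type ⟨t,⟨t,t⟩⟩ with [[W r] k] of type ⟨e,e⟩, S must be the function: S : ⟨⟨e,e⟩,⟨t,⟨t,t⟩⟩⟩.

⟨⟨e,e⟩,⟨t,⟨t,t⟩⟩⟩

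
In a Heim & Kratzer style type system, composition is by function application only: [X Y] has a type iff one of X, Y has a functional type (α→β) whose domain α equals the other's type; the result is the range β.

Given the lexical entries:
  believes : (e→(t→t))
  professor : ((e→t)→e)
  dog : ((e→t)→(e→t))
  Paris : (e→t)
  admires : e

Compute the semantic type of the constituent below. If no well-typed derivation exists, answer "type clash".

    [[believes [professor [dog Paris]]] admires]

[dog Paris]: dog is ((e→t)→(e→t)), Paris is (e→t); result (e→t).
[professor [dog Paris]]: professor is ((e→t)→e), [dog Paris] is (e→t); result e.
[believes [professor [dog Paris]]]: believes is (e→(t→t)), [professor [dog Paris]] is e; result (t→t).
[[believes [professor [dog Paris]]] admires]: (t→t) with e — neither is a function whose domain matches the other; composition fails here.

type clash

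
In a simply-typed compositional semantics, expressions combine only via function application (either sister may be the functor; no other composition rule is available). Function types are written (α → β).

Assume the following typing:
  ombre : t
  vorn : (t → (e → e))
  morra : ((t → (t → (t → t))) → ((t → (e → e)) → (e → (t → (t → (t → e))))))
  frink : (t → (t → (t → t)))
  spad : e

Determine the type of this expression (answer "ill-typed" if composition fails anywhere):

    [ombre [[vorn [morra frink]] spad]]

(t → (t → e))

[morra frink] — morra of type ((t → (t → (t → t))) → ((t → (e → e)) → (e → (t → (t → (t → e)))))) combines with frink of type (t → (t → (t → t))): type ((t → (e → e)) → (e → (t → (t → (t → e))))).
[vorn [morra frink]] — [morra frink] of type ((t → (e → e)) → (e → (t → (t → (t → e))))) combines with vorn of type (t → (e → e)): type (e → (t → (t → (t → e)))).
[[vorn [morra frink]] spad] — [vorn [morra frink]] of type (e → (t → (t → (t → e)))) combines with spad of type e: type (t → (t → (t → e))).
[ombre [[vorn [morra frink]] spad]] — [[vorn [morra frink]] spad] of type (t → (t → (t → e))) combines with ombre of type t: type (t → (t → e)).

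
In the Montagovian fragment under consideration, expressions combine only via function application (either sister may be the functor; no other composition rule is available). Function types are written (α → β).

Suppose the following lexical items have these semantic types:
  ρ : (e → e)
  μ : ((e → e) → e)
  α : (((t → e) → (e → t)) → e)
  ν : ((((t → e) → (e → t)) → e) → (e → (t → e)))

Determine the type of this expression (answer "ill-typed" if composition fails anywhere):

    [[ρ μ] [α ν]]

[ρ μ]: functor μ : ((e → e) → e), argument ρ : (e → e); result e.
[α ν]: functor ν : ((((t → e) → (e → t)) → e) → (e → (t → e))), argument α : (((t → e) → (e → t)) → e); result (e → (t → e)).
[[ρ μ] [α ν]]: functor [α ν] : (e → (t → e)), argument [ρ μ] : e; result (t → e).

(t → e)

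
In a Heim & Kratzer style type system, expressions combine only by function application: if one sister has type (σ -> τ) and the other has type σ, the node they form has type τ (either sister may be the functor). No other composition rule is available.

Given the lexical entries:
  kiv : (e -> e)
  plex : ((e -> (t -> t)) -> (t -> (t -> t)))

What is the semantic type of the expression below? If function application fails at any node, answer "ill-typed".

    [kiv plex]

At [kiv plex]: neither (e -> e) nor ((e -> (t -> t)) -> (t -> (t -> t))) can take the other as argument; the node is ill-typed.

ill-typed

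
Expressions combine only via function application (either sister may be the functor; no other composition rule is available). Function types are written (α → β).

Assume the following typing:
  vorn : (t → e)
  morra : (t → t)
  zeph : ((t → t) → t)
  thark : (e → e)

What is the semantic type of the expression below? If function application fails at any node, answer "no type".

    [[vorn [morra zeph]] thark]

e

At [morra zeph], zeph : ((t → t) → t) takes morra : (t → t), giving t.
At [vorn [morra zeph]], vorn : (t → e) takes [morra zeph] : t, giving e.
At [[vorn [morra zeph]] thark], thark : (e → e) takes [vorn [morra zeph]] : e, giving e.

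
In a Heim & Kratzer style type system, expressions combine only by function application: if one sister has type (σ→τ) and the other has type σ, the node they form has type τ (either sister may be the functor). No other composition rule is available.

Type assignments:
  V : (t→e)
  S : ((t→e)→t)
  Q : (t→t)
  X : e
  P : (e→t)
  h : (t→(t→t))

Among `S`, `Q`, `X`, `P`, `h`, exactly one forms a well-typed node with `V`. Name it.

S — combines: S : ((t→e)→t) takes V : (t→e) as argument, giving t.
Q : (t→t) — neither side's domain matches the other.
X : e — neither side's domain matches the other.
P : (e→t) — neither side's domain matches the other.
h : (t→(t→t)) — neither side's domain matches the other.

S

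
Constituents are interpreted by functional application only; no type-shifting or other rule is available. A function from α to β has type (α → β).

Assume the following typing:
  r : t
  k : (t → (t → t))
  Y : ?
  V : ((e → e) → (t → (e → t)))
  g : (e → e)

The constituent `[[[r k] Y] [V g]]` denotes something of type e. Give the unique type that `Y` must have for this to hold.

[[[r k] Y] [V g]] is required to be e. [V g] : (t → (e → t)) cannot yield e as functor, so [[r k] Y] : ((t → (e → t)) → e).
[[r k] Y] is required to be ((t → (e → t)) → e). [r k] : (t → t) cannot yield ((t → (e → t)) → e) as functor, so Y : ((t → t) → ((t → (e → t)) → e)).

((t → t) → ((t → (e → t)) → e))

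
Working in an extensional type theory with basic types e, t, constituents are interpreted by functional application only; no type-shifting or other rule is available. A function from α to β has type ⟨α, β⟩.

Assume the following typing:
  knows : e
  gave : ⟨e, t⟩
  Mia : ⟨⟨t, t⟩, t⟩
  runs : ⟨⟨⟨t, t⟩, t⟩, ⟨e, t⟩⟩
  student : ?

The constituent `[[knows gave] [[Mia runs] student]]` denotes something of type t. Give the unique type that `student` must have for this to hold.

⟨⟨e, t⟩, ⟨t, t⟩⟩

[[knows gave] [[Mia runs] student]] must have type t. The sister [knows gave] has type t; that is not a function onto t, so [[Mia runs] student] must be the functor, of type ⟨t, t⟩.
[[Mia runs] student] must have type ⟨t, t⟩. The sister [Mia runs] has type ⟨e, t⟩; that is not a function onto ⟨t, t⟩, so student must be the functor, of type ⟨⟨e, t⟩, ⟨t, t⟩⟩.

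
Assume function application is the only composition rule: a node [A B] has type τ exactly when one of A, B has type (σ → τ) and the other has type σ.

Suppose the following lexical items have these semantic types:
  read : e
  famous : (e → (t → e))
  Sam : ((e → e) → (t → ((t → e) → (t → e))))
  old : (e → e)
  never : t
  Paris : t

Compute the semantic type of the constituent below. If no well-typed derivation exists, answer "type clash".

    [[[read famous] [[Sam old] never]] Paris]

e

[read famous]: (e → (t → e)) applied to e yields (t → e).
[Sam old]: ((e → e) → (t → ((t → e) → (t → e)))) applied to (e → e) yields (t → ((t → e) → (t → e))).
[[Sam old] never]: (t → ((t → e) → (t → e))) applied to t yields ((t → e) → (t → e)).
[[read famous] [[Sam old] never]]: ((t → e) → (t → e)) applied to (t → e) yields (t → e).
[[[read famous] [[Sam old] never]] Paris]: (t → e) applied to t yields e.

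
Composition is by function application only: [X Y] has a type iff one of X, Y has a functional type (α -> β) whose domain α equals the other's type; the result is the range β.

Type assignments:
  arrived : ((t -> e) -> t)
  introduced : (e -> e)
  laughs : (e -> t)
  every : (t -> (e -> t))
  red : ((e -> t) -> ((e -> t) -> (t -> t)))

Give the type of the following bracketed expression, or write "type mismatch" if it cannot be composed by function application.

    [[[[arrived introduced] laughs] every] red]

[arrived introduced]: ((t -> e) -> t) with (e -> e) — neither is a function whose domain matches the other; composition fails here.

type mismatch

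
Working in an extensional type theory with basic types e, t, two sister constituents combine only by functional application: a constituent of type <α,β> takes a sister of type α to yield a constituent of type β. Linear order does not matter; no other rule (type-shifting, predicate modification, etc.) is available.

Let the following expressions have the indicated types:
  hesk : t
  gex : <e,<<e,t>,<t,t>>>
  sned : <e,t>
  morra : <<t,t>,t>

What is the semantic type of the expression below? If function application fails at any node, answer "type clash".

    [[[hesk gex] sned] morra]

[hesk gex]: t and <e,<<e,t>,<t,t>>> cannot combine by function application — type clash.

type clash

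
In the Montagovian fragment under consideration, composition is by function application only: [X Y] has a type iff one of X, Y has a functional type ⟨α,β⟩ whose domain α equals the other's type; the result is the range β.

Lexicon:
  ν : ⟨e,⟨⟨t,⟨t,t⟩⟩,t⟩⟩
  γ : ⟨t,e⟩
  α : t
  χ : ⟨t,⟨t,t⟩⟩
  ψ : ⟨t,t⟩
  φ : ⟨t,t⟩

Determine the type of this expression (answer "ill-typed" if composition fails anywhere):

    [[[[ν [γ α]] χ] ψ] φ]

t

[γ α]: functor γ : ⟨t,e⟩, argument α : t; result e.
[ν [γ α]]: functor ν : ⟨e,⟨⟨t,⟨t,t⟩⟩,t⟩⟩, argument [γ α] : e; result ⟨⟨t,⟨t,t⟩⟩,t⟩.
[[ν [γ α]] χ]: functor [ν [γ α]] : ⟨⟨t,⟨t,t⟩⟩,t⟩, argument χ : ⟨t,⟨t,t⟩⟩; result t.
[[[ν [γ α]] χ] ψ]: functor ψ : ⟨t,t⟩, argument [[ν [γ α]] χ] : t; result t.
[[[[ν [γ α]] χ] ψ] φ]: functor φ : ⟨t,t⟩, argument [[[ν [γ α]] χ] ψ] : t; result t.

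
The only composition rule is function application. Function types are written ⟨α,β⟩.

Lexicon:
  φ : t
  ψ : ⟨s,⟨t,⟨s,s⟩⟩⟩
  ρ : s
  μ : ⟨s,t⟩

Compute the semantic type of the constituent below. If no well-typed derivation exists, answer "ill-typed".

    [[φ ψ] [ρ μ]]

ill-typed

[φ ψ]: t and ⟨s,⟨t,⟨s,s⟩⟩⟩ cannot combine by function application — type clash.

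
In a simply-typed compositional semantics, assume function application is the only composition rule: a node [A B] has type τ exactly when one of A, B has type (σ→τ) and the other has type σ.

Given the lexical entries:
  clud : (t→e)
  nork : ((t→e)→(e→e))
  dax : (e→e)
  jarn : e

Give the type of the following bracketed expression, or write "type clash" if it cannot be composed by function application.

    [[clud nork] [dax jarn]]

[clud nork]: functor nork : ((t→e)→(e→e)), argument clud : (t→e); result (e→e).
[dax jarn]: functor dax : (e→e), argument jarn : e; result e.
[[clud nork] [dax jarn]]: functor [clud nork] : (e→e), argument [dax jarn] : e; result e.

e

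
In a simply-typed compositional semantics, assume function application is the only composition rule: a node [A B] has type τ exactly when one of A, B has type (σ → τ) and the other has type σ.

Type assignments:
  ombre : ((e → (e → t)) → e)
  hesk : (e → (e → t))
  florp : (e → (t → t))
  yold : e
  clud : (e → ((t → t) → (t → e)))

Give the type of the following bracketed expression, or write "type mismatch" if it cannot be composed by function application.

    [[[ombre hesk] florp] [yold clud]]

At [ombre hesk], ombre : ((e → (e → t)) → e) takes hesk : (e → (e → t)), giving e.
At [[ombre hesk] florp], florp : (e → (t → t)) takes [ombre hesk] : e, giving (t → t).
At [yold clud], clud : (e → ((t → t) → (t → e))) takes yold : e, giving ((t → t) → (t → e)).
At [[[ombre hesk] florp] [yold clud]], [yold clud] : ((t → t) → (t → e)) takes [[ombre hesk] florp] : (t → t), giving (t → e).

(t → e)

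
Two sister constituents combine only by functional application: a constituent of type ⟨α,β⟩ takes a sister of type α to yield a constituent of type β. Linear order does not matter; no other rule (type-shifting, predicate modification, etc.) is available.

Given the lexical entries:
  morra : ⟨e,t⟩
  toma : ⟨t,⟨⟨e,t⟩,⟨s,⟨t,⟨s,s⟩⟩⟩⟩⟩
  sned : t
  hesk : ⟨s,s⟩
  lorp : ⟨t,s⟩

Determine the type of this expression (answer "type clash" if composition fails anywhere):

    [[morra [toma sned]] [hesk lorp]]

type clash

[toma sned] — toma of type ⟨t,⟨⟨e,t⟩,⟨s,⟨t,⟨s,s⟩⟩⟩⟩⟩ combines with sned of type t: type ⟨⟨e,t⟩,⟨s,⟨t,⟨s,s⟩⟩⟩⟩.
[morra [toma sned]] — [toma sned] of type ⟨⟨e,t⟩,⟨s,⟨t,⟨s,s⟩⟩⟩⟩ combines with morra of type ⟨e,t⟩: type ⟨s,⟨t,⟨s,s⟩⟩⟩.
At [hesk lorp]: neither ⟨s,s⟩ nor ⟨t,s⟩ can take the other as argument; the node is ill-typed.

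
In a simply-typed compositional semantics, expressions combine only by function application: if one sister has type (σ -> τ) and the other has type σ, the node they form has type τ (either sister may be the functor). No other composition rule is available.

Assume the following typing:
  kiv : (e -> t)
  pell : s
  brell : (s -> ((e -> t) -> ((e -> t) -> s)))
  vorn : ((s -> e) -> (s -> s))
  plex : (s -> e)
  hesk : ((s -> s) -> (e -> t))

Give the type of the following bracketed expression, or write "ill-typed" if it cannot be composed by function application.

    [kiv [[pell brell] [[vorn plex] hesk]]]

[pell brell]: (s -> ((e -> t) -> ((e -> t) -> s))) applied to s yields ((e -> t) -> ((e -> t) -> s)).
[vorn plex]: ((s -> e) -> (s -> s)) applied to (s -> e) yields (s -> s).
[[vorn plex] hesk]: ((s -> s) -> (e -> t)) applied to (s -> s) yields (e -> t).
[[pell brell] [[vorn plex] hesk]]: ((e -> t) -> ((e -> t) -> s)) applied to (e -> t) yields ((e -> t) -> s).
[kiv [[pell brell] [[vorn plex] hesk]]]: ((e -> t) -> s) applied to (e -> t) yields s.

s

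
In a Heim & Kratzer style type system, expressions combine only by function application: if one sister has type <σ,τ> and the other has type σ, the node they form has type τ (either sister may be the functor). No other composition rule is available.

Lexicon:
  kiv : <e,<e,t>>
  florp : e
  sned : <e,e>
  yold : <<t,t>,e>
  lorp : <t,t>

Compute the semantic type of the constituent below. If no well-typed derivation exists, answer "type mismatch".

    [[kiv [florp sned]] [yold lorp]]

[florp sned]: functor sned : <e,e>, argument florp : e; result e.
[kiv [florp sned]]: functor kiv : <e,<e,t>>, argument [florp sned] : e; result <e,t>.
[yold lorp]: functor yold : <<t,t>,e>, argument lorp : <t,t>; result e.
[[kiv [florp sned]] [yold lorp]]: functor [kiv [florp sned]] : <e,t>, argument [yold lorp] : e; result t.

t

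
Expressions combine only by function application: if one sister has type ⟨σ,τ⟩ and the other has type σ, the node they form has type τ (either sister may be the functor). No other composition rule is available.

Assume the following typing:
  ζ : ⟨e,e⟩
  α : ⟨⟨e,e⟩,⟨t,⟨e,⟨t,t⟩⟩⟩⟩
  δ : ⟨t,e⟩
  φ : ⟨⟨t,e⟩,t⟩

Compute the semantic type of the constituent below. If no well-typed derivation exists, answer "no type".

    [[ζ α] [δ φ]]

At [ζ α], α : ⟨⟨e,e⟩,⟨t,⟨e,⟨t,t⟩⟩⟩⟩ takes ζ : ⟨e,e⟩, giving ⟨t,⟨e,⟨t,t⟩⟩⟩.
At [δ φ], φ : ⟨⟨t,e⟩,t⟩ takes δ : ⟨t,e⟩, giving t.
At [[ζ α] [δ φ]], [ζ α] : ⟨t,⟨e,⟨t,t⟩⟩⟩ takes [δ φ] : t, giving ⟨e,⟨t,t⟩⟩.

⟨e,⟨t,t⟩⟩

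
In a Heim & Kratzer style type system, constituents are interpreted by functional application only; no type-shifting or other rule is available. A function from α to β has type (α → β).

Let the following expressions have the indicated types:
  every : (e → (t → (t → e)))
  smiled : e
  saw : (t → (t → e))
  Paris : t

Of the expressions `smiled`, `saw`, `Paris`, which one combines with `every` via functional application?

smiled — combines: every : (e → (t → (t → e))) takes smiled : e as argument, giving (t → (t → e)).
saw : (t → (t → e)) — does not combine with every.
Paris : t — does not combine with every.

smiled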